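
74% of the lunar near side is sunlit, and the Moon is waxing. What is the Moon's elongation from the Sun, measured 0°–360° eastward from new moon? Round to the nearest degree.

Invert f = (1 − cos θ)/2 to get cos θ = 1 − 2(0.74) = -0.480, hence θ₀ = arccos -0.480 = 118.7°.
Before full moon the principal value applies: θ = 118.7°.

119°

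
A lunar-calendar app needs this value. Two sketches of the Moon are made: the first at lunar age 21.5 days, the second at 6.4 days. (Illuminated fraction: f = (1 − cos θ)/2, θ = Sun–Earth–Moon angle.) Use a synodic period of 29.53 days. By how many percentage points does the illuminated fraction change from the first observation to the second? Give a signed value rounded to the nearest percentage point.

-17 pp

First observation: θ = 360°·21.5/29.53 = 262.1°, so f = 0.569.
Second observation: θ = 78.0°, f = 0.396.
Δf = 0.396 − 0.569 = -0.172, i.e. -17 pp.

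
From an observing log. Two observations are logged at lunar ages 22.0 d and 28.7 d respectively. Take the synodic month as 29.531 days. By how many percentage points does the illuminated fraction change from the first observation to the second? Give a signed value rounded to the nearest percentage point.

θ₁ = 360° × 22.0/29.531 = 268.2°, f₁ = (1 − cos θ₁)/2 = 0.516.
θ₂ = 360° × 28.7/29.531 = 349.9°, f₂ = (1 − cos θ₂)/2 = 0.008.
Change = f₂ − f₁ = -0.508 → -51 percentage points.

-51 pp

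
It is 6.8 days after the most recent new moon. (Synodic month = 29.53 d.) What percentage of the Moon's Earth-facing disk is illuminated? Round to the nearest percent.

Phase angle: θ = 360°·(6.8 d)/(29.53 d) = 82.9°.
Illuminated fraction = (1 − cos 82.9°)/2 = (1 − 0.124)/2 ≈ 0.438, so 44%.

44%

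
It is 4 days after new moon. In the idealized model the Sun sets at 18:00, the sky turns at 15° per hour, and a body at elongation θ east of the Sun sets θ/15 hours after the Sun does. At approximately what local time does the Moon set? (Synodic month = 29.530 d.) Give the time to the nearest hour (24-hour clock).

Phase angle: θ = 360°·(4 d)/(29.530 d) = 48.8°.
The Moon trails the Sun by θ/15 = 48.8/15 ≈ 3.25 hours.
18:00 + 3.25 h ≈ 21:15 → 21:00 to the nearest hour.

21:00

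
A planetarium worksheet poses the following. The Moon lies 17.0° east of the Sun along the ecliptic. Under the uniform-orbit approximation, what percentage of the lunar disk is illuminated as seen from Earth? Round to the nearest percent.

Half-versine of 17.0°: (1 − 0.956)/2 = 0.022, i.e. 2%.

2%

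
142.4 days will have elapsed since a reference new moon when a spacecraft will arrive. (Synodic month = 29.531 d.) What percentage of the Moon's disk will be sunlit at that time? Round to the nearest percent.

28%

142.4 d spans 4 complete synodic months (4 × 29.531 = 118.12 d) plus 24.28 d.
Elongation θ = 360° × 24.28/29.531 ≈ 295.9°.
With cos θ = 0.437, the lit fraction is (1 − 0.437)/2 ≈ 0.281, so 28%.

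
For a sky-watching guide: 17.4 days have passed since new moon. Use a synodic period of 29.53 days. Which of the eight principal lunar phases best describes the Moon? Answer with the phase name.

θ ≈ 360° × 17.4/29.53 = 212°, which falls in the waning gibbous sector.

waning gibbous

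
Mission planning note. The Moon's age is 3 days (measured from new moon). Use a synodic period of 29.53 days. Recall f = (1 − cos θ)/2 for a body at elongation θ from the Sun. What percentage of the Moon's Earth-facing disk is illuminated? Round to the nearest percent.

Elongation θ = 360° × 3/29.53 ≈ 36.6°.
Illuminated fraction = (1 − cos 36.6°)/2 = (1 − 0.803)/2 ≈ 0.098, so 10%.

10%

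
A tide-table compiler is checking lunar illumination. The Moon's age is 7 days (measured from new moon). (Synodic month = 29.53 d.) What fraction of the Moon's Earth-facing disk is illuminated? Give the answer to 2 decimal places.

The Moon has covered 7/29.53 of its cycle, so θ ≈ 360° × 7/29.53 = 85.3°.
Illuminated fraction = (1 − cos 85.3°)/2 = (1 − 0.081)/2 ≈ 0.459.

0.46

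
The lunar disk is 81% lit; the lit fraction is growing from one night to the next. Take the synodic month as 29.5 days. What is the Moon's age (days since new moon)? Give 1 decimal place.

10.5 days

From f = (1 − cos θ)/2: cos θ = 1 − 2×0.81 = -0.620; arccos → 128.3°.
Before full moon the principal value applies: θ = 128.3°.
Age = 29.5 × 128.3°/360° ≈ 10.51 days.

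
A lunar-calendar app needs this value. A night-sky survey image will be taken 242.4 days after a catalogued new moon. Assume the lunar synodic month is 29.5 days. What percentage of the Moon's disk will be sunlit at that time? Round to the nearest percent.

242.4/29.5 = 8.217 lunations, so 8 complete cycles and 6.40 d into the next.
The Moon has covered 6.40/29.5 of its cycle, so θ ≈ 360° × 6.40/29.5 = 78.1°.
Illuminated fraction = (1 − cos 78.1°)/2 = (1 − 0.206)/2 ≈ 0.397, so 40%.

40%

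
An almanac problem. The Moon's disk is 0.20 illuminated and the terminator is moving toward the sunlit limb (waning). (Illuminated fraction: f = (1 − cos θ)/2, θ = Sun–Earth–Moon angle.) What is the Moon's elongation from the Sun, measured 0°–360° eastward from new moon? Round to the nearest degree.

cos θ = 1 − 2f = 0.600, giving a principal value of 53.1°.
Since the Moon is past full (waning), take the reflex angle: θ = 360° − 53.1° = 306.9°.

307°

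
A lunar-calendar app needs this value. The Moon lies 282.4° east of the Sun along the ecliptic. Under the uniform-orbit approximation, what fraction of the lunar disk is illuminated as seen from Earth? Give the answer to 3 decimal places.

Half-versine of 282.4°: (1 − 0.215)/2 = 0.393.

0.393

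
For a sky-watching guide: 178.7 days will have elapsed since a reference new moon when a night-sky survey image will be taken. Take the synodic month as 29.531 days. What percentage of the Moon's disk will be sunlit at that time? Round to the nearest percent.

3%

Reduce mod P: 178.7 − 6×29.531 = 1.51 d into the current lunation.
Elongation θ = 360° × 1.51/29.531 ≈ 18.5°.
With cos θ = 0.949, the lit fraction is (1 − 0.949)/2 ≈ 0.026, so 3%.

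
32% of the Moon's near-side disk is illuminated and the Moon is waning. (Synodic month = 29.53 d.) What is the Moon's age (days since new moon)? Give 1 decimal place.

23.9 days

cos θ = 1 − 2f = 0.360, giving a principal value of 68.9°.
Since the Moon is past full (waning), take the reflex angle: θ = 360° − 68.9° = 291.1°.
That fraction of the synodic month is 291.1/360 × 29.53 d ≈ 23.88 d.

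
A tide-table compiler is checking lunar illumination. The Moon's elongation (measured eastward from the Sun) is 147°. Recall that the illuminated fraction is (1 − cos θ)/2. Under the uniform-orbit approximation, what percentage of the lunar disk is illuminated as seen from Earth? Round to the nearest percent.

92%

cos 147° = (-0.839), so f = (1 − (-0.839))/2 = 0.919, i.e. 92%.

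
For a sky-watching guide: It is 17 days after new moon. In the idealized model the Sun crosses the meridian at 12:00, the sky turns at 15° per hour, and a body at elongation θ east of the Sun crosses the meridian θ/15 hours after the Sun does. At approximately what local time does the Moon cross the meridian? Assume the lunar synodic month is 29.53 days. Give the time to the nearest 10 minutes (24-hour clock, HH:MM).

Elongation θ = 360° × 17/29.53 ≈ 207.2°.
At 15° of sky rotation per hour, 207.2° corresponds to a 13.82 h lag.
12:00 + 13.816 h ≈ 01:49 → 01:50 to the nearest ten minutes.

01:50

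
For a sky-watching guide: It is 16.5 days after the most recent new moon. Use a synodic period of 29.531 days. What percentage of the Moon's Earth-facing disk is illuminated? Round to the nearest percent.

Phase angle: θ = 360°·(16.5 d)/(29.531 d) = 201.1°.
Illuminated fraction = (1 − cos 201.1°)/2 = (1 − (-0.933))/2 ≈ 0.966, so 97%.

97%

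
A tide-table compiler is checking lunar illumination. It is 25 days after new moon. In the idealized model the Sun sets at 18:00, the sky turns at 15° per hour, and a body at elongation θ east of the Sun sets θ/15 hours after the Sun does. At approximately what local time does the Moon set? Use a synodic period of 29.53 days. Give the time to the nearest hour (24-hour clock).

14:00

Elongation θ = 360° × 25/29.53 ≈ 304.8°.
At 15° of sky rotation per hour, 304.8° corresponds to a 20.32 h lag.
18:00 + 20.32 h ≈ 14:19 → 14:00 to the nearest hour.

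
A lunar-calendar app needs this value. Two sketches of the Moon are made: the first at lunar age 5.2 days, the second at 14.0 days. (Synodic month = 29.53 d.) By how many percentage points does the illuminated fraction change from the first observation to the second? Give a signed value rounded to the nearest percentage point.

θ₁ = 360° × 5.2/29.53 = 63.4°, f₁ = (1 − cos θ₁)/2 = 0.276.
θ₂ = 360° × 14.0/29.53 = 170.7°, f₂ = (1 − cos θ₂)/2 = 0.993.
Change = f₂ − f₁ = +0.717 → +72 percentage points.

+72 percentage points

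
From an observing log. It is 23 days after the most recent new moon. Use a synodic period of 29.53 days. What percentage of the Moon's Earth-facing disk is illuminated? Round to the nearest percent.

The Moon has covered 23/29.53 of its cycle, so θ ≈ 360° × 23/29.53 = 280.4°.
With cos θ = 0.180, the lit fraction is (1 − 0.180)/2 ≈ 0.410, so 41%.

41%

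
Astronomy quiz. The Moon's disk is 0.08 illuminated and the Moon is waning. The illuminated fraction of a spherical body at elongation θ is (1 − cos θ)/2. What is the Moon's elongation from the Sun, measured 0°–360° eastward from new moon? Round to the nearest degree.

cos θ = 1 − 2f = 0.840, giving a principal value of 32.9°.
Waning ⇒ past full, so θ = 360° − 32.9° = 327.1°.

327°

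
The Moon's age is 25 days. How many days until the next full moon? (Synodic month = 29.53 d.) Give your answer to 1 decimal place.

Full moon is 0.5 of the way through the cycle: age 0.5 × 29.53 = 14.765 d.
This lunation's full moon (14.765 d) has passed, so add one period: 44.295 − 25 = 19.295 days.

19.3 days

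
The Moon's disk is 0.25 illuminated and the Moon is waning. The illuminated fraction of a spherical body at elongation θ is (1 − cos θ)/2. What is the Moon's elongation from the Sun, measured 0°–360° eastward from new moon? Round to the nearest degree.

300°

From f = (1 − cos θ)/2: cos θ = 1 − 2×0.25 = 0.500; arccos → 60.0°.
A waning Moon lies in 180°–360°, so θ = 360° − 60.0° = 300.0°.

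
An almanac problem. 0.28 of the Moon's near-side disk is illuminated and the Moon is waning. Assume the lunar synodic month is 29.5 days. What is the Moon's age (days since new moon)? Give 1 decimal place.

Invert f = (1 − cos θ)/2 to get cos θ = 1 − 2(0.28) = 0.440, hence θ₀ = arccos 0.440 = 63.9°.
A waning Moon lies in 180°–360°, so θ = 360° − 63.9° = 296.1°.
That fraction of the synodic month is 296.1/360 × 29.5 d ≈ 24.26 d.

24.3 days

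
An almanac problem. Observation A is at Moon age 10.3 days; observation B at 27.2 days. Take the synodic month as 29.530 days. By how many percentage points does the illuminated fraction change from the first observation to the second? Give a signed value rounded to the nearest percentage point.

First observation: θ = 360°·10.3/29.530 = 125.6°, so f = 0.791.
Second observation: θ = 331.6°, f = 0.060.
Δf = 0.060 − 0.791 = -0.731, i.e. -73 pp.

-73 pp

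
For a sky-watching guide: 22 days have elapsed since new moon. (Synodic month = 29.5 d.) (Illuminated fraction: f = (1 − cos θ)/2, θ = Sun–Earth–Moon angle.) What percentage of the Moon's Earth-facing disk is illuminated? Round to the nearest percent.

Elongation θ = 360° × 22/29.5 ≈ 268.5°.
cos 268.5° = (-0.027), so f = (1 − (-0.027))/2 = 0.513, so 51%.

51%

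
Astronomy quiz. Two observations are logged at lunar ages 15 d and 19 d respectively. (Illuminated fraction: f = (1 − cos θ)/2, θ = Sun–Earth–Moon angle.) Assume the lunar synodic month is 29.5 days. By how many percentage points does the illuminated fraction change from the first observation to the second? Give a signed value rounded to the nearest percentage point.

First observation: θ = 360°·15/29.5 = 183.1°, so f = 0.999.
Second observation: θ = 231.9°, f = 0.809.
Δf = 0.809 − 0.999 = -0.191, i.e. -19 pp.

-19 percentage points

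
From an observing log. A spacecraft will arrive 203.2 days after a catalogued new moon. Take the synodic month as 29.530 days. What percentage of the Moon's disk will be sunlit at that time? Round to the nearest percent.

Reduce mod P: 203.2 − 6×29.530 = 26.02 d into the current lunation.
Phase angle: θ = 360°·(26.02 d)/(29.530 d) = 317.2°.
cos 317.2° = 0.734, so f = (1 − 0.734)/2 = 0.133, so 13%.

13%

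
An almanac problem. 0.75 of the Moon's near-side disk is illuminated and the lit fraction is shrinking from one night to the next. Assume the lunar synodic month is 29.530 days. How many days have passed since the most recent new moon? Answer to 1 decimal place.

cos θ = 1 − 2f = -0.500, giving a principal value of 120.0°.
A waning Moon lies in 180°–360°, so θ = 360° − 120.0° = 240.0°.
That fraction of the synodic month is 240.0/360 × 29.530 d ≈ 19.69 d.

19.7 days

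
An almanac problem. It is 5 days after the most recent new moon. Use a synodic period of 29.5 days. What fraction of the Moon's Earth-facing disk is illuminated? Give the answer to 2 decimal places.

Phase angle: θ = 360°·(5 d)/(29.5 d) = 61.0°.
cos 61.0° = 0.485, so f = (1 − 0.485)/2 = 0.258.

0.26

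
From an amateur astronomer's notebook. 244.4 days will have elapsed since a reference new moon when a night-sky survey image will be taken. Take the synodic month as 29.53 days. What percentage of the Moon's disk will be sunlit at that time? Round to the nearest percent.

58%

244.4 d spans 8 complete synodic months (8 × 29.53 = 236.24 d) plus 8.16 d.
The Moon has covered 8.16/29.53 of its cycle, so θ ≈ 360° × 8.16/29.53 = 99.5°.
Illuminated fraction = (1 − cos 99.5°)/2 = (1 − (-0.165))/2 ≈ 0.582, so 58%.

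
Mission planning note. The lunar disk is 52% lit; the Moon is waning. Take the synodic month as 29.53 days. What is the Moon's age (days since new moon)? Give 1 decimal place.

Invert f = (1 − cos θ)/2 to get cos θ = 1 − 2(0.52) = -0.040, hence θ₀ = arccos -0.040 = 92.3°.
Waning ⇒ past full, so θ = 360° − 92.3° = 267.7°.
At 360°/29.53 d per day, 267.7° corresponds to 21.96 days.

22.0 days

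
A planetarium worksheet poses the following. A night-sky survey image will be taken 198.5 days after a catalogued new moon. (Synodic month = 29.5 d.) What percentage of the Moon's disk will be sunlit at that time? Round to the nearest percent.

57%

198.5/29.5 = 6.729 lunations, so 6 complete cycles and 21.50 d into the next.
Phase angle: θ = 360°·(21.50 d)/(29.5 d) = 262.4°.
Illuminated fraction = (1 − cos 262.4°)/2 = (1 − (-0.133))/2 ≈ 0.566, so 57%.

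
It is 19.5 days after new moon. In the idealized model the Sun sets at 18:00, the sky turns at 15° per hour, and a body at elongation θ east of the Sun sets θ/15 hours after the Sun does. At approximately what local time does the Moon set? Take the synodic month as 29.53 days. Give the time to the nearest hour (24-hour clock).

10:00

Phase angle: θ = 360°·(19.5 d)/(29.53 d) = 237.7°.
Delay after the Sun = 237.7° / (15°/h) ≈ 15.85 h.
18:00 + 15.85 h ≈ 09:51 → 10:00 to the nearest hour.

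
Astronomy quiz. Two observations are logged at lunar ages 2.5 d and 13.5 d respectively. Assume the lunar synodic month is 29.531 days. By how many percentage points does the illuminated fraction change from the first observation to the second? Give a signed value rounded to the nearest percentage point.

θ₁ = 360° × 2.5/29.531 = 30.5°, f₁ = (1 − cos θ₁)/2 = 0.069.
θ₂ = 360° × 13.5/29.531 = 164.6°, f₂ = (1 − cos θ₂)/2 = 0.982.
Change = f₂ − f₁ = +0.913 → +91 percentage points.

+91 pp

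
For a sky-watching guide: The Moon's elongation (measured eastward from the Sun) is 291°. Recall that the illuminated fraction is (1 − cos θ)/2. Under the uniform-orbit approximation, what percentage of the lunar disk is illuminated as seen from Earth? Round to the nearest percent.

32%

cos 291° = 0.358, so f = (1 − 0.358)/2 = 0.321, i.e. 32%.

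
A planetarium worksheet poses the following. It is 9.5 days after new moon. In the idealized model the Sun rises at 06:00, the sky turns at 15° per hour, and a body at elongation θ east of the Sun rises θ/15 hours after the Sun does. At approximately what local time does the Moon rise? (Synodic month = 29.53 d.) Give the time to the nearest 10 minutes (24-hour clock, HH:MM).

13:40

The Moon has covered 9.5/29.53 of its cycle, so θ ≈ 360° × 9.5/29.53 = 115.8°.
The Moon trails the Sun by θ/15 = 115.8/15 ≈ 7.72 hours.
06:00 + 7.721 h ≈ 13:43 → 13:40 to the nearest ten minutes.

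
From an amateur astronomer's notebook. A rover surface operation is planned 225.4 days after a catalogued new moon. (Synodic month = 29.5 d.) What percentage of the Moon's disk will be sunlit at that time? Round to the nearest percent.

82%

225.4 d spans 7 complete synodic months (7 × 29.5 = 206.50 d) plus 18.90 d.
Phase angle: θ = 360°·(18.90 d)/(29.5 d) = 230.6°.
cos 230.6° = (-0.634), so f = (1 − (-0.634))/2 = 0.817, so 82%.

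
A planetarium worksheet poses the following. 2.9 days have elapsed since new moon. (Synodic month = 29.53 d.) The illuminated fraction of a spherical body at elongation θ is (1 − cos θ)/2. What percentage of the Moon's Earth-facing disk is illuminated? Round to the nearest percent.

9%

Phase angle: θ = 360°·(2.9 d)/(29.53 d) = 35.4°.
With cos θ = 0.816, the lit fraction is (1 − 0.816)/2 ≈ 0.092, so 9%.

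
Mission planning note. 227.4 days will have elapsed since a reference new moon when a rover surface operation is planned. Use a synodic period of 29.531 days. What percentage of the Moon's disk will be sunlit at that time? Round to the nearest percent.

65%

227.4 d spans 7 complete synodic months (7 × 29.531 = 206.72 d) plus 20.68 d.
Phase angle: θ = 360°·(20.68 d)/(29.531 d) = 252.1°.
Illuminated fraction = (1 − cos 252.1°)/2 = (1 − (-0.307))/2 ≈ 0.653, so 65%.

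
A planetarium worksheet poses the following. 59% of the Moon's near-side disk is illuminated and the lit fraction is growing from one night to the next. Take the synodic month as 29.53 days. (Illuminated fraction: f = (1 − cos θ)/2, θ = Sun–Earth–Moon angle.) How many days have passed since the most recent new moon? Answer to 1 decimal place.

cos θ = 1 − 2f = -0.180, giving a principal value of 100.4°.
Waxing ⇒ before full, so θ = 100.4°.
Age = 29.53 × 100.4°/360° ≈ 8.23 days.

8.2 days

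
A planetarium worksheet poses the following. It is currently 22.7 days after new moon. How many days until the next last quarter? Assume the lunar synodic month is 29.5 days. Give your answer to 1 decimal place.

28.9 days

Last quarter occurs at elongation 270°, i.e. at age 29.5 × 270/360 = 22.125 d.
Already past this cycle's last quarter; the next is at 22.125 + 29.5 = 51.625 d, so 51.625 − 22.7 = 28.925 days.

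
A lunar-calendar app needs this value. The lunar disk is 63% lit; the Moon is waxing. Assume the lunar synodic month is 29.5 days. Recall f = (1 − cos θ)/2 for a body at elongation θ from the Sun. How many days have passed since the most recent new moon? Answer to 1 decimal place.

Invert f = (1 − cos θ)/2 to get cos θ = 1 − 2(0.63) = -0.260, hence θ₀ = arccos -0.260 = 105.1°.
Before full moon the principal value applies: θ = 105.1°.
At 360°/29.5 d per day, 105.1° corresponds to 8.61 days.

8.6 days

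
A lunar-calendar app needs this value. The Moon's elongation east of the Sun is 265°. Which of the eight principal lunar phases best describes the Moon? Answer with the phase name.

The last quarter sector spans roughly 248°–292°; 265° falls inside it.

last quarter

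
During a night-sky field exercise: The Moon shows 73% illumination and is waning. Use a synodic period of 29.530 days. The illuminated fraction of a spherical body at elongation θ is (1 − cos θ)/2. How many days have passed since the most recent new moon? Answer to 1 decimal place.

Invert f = (1 − cos θ)/2 to get cos θ = 1 − 2(0.73) = -0.460, hence θ₀ = arccos -0.460 = 117.4°.
Since the Moon is past full (waning), take the reflex angle: θ = 360° − 117.4° = 242.6°.
At 360°/29.530 d per day, 242.6° corresponds to 19.90 days.

19.9 days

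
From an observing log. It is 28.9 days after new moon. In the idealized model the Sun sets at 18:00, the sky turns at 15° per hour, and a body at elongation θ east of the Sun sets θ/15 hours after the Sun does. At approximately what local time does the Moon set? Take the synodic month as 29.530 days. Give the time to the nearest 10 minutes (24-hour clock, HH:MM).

17:30

The Moon has covered 28.9/29.530 of its cycle, so θ ≈ 360° × 28.9/29.530 = 352.3°.
At 15° of sky rotation per hour, 352.3° corresponds to a 23.49 h lag.
18:00 + 23.488 h ≈ 17:29 → 17:30 to the nearest ten minutes.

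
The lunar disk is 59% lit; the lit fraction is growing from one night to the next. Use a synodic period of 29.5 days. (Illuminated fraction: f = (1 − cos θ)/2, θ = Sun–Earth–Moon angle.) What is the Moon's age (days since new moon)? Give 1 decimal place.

8.2 days

cos θ = 1 − 2f = -0.180, giving a principal value of 100.4°.
The Moon is waxing (0°–180°), so θ = 100.4° directly.
That fraction of the synodic month is 100.4/360 × 29.5 d ≈ 8.22 d.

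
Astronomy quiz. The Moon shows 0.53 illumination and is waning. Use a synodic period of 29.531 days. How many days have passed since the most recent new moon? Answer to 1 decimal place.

21.9 days

Invert f = (1 − cos θ)/2 to get cos θ = 1 − 2(0.53) = -0.060, hence θ₀ = arccos -0.060 = 93.4°.
A waning Moon lies in 180°–360°, so θ = 360° − 93.4° = 266.6°.
At 360°/29.531 d per day, 266.6° corresponds to 21.87 days.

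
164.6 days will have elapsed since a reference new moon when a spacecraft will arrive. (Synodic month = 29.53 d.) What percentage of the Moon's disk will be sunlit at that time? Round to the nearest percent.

164.6 d spans 5 complete synodic months (5 × 29.53 = 147.65 d) plus 16.95 d.
The Moon has covered 16.95/29.53 of its cycle, so θ ≈ 360° × 16.95/29.53 = 206.6°.
With cos θ = (-0.894), the lit fraction is (1 − (-0.894))/2 ≈ 0.947, so 95%.

95%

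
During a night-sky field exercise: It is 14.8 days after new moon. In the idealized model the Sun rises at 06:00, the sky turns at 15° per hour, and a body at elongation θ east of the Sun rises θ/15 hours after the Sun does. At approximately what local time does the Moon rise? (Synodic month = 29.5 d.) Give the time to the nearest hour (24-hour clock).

The Moon has covered 14.8/29.5 of its cycle, so θ ≈ 360° × 14.8/29.5 = 180.6°.
Delay after the Sun = 180.6° / (15°/h) ≈ 12.04 h.
06:00 + 12.04 h ≈ 18:02 → 18:00 to the nearest hour.

18:00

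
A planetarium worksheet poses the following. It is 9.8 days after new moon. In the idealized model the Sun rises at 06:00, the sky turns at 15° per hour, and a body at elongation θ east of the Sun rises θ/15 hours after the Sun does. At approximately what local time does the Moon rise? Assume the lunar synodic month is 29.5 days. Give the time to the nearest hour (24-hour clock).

14:00

The Moon has covered 9.8/29.5 of its cycle, so θ ≈ 360° × 9.8/29.5 = 119.6°.
At 15° of sky rotation per hour, 119.6° corresponds to a 7.97 h lag.
06:00 + 7.97 h ≈ 13:58 → 14:00 to the nearest hour.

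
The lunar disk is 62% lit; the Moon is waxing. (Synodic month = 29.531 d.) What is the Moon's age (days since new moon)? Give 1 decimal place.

8.5 days

From f = (1 − cos θ)/2: cos θ = 1 − 2×0.62 = -0.240; arccos → 103.9°.
Waxing ⇒ before full, so θ = 103.9°.
That fraction of the synodic month is 103.9/360 × 29.531 d ≈ 8.52 d.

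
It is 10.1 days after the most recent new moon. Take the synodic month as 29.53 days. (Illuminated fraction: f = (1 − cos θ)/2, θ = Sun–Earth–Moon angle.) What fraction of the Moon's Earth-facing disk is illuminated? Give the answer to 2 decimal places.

0.77

Elongation θ = 360° × 10.1/29.53 ≈ 123.1°.
cos 123.1° = (-0.547), so f = (1 − (-0.547))/2 = 0.773.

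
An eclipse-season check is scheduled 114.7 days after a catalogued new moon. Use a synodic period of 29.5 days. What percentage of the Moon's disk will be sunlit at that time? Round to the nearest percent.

114.7/29.5 = 3.888 lunations, so 3 complete cycles and 26.20 d into the next.
Elongation θ = 360° × 26.20/29.5 ≈ 319.7°.
Illuminated fraction = (1 − cos 319.7°)/2 = (1 − 0.763)/2 ≈ 0.119, so 12%.

12%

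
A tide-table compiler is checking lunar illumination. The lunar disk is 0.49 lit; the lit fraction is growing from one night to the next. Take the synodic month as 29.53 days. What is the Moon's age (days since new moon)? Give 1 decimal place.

cos θ = 1 − 2f = 0.020, giving a principal value of 88.9°.
The Moon is waxing (0°–180°), so θ = 88.9° directly.
At 360°/29.53 d per day, 88.9° corresponds to 7.29 days.

7.3 days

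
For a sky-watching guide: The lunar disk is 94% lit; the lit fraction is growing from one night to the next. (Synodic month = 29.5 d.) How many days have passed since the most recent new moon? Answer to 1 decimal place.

From f = (1 − cos θ)/2: cos θ = 1 − 2×0.94 = -0.880; arccos → 151.6°.
Before full moon the principal value applies: θ = 151.6°.
Age = 29.5 × 151.6°/360° ≈ 12.43 days.

12.4 days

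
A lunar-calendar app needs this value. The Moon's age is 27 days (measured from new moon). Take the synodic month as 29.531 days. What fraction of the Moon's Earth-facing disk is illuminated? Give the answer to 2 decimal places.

0.07

The Moon has covered 27/29.531 of its cycle, so θ ≈ 360° × 27/29.531 = 329.1°.
Illuminated fraction = (1 − cos 329.1°)/2 = (1 − 0.858)/2 ≈ 0.071.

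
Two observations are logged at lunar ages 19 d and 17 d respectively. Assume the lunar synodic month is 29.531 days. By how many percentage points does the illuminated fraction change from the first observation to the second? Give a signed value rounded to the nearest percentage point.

θ₁ = 360° × 19/29.531 = 231.6°, f₁ = (1 − cos θ₁)/2 = 0.810.
θ₂ = 360° × 17/29.531 = 207.2°, f₂ = (1 − cos θ₂)/2 = 0.945.
Change = f₂ − f₁ = +0.134 → +13 percentage points.

+13 pp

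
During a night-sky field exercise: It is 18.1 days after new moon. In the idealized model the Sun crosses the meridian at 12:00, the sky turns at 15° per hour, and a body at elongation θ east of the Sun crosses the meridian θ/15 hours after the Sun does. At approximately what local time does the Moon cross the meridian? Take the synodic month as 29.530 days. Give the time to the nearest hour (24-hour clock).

Phase angle: θ = 360°·(18.1 d)/(29.530 d) = 220.7°.
Delay after the Sun = 220.7° / (15°/h) ≈ 14.71 h.
12:00 + 14.71 h ≈ 02:43 → 03:00 to the nearest hour.

03:00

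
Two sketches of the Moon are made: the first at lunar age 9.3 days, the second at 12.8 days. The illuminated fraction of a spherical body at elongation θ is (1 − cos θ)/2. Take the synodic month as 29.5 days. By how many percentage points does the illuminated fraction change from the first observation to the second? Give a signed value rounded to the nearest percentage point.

First observation: θ = 360°·9.3/29.5 = 113.5°, so f = 0.699.
Second observation: θ = 156.2°, f = 0.957.
Δf = 0.957 − 0.699 = +0.258, i.e. +26 pp.

+26 percentage points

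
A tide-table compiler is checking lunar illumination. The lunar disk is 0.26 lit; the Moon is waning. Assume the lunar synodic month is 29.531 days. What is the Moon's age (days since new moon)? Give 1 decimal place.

24.5 days

From f = (1 − cos θ)/2: cos θ = 1 − 2×0.26 = 0.480; arccos → 61.3°.
Waning ⇒ past full, so θ = 360° − 61.3° = 298.7°.
Age = 29.531 × 298.7°/360° ≈ 24.50 days.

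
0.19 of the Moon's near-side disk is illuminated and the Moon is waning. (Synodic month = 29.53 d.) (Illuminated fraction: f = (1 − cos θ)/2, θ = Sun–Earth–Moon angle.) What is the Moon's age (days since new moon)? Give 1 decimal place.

From f = (1 − cos θ)/2: cos θ = 1 − 2×0.19 = 0.620; arccos → 51.7°.
Since the Moon is past full (waning), take the reflex angle: θ = 360° − 51.7° = 308.3°.
That fraction of the synodic month is 308.3/360 × 29.53 d ≈ 25.29 d.

25.3 days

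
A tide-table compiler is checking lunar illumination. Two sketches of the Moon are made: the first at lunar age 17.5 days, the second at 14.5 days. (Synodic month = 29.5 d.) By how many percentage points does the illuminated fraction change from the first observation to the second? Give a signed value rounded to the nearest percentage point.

+8 pp

θ₁ = 360° × 17.5/29.5 = 213.6°, f₁ = (1 − cos θ₁)/2 = 0.917.
θ₂ = 360° × 14.5/29.5 = 176.9°, f₂ = (1 − cos θ₂)/2 = 0.999.
Change = f₂ − f₁ = +0.083 → +8 percentage points.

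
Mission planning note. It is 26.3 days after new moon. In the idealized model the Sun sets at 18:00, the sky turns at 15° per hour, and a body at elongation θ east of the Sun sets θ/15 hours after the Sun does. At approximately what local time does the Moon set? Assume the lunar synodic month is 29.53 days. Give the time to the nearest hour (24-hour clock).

Elongation θ = 360° × 26.3/29.53 ≈ 320.6°.
The Moon trails the Sun by θ/15 = 320.6/15 ≈ 21.37 hours.
18:00 + 21.37 h ≈ 15:22 → 15:00 to the nearest hour.

15:00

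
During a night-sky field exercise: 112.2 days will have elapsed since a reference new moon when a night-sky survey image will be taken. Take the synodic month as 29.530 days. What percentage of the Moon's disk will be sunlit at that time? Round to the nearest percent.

112.2/29.530 = 3.800 lunations, so 3 complete cycles and 23.61 d into the next.
Elongation θ = 360° × 23.61/29.530 ≈ 287.8°.
Illuminated fraction = (1 − cos 287.8°)/2 = (1 − 0.306)/2 ≈ 0.347, so 35%.

35%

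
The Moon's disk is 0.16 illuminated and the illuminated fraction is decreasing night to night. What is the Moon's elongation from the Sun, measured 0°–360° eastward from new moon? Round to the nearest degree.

From f = (1 − cos θ)/2: cos θ = 1 − 2×0.16 = 0.680; arccos → 47.2°.
Since the Moon is past full (waning), take the reflex angle: θ = 360° − 47.2° = 312.8°.

313°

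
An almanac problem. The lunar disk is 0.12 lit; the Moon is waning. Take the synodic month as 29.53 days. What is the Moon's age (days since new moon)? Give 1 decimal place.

26.2 days

cos θ = 1 − 2f = 0.760, giving a principal value of 40.5°.
Waning ⇒ past full, so θ = 360° − 40.5° = 319.5°.
Age = 29.53 × 319.5°/360° ≈ 26.20 days.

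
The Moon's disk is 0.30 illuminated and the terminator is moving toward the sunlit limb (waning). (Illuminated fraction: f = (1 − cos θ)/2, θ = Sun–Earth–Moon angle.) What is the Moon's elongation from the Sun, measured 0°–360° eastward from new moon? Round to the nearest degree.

294°

From f = (1 − cos θ)/2: cos θ = 1 − 2×0.30 = 0.400; arccos → 66.4°.
A waning Moon lies in 180°–360°, so θ = 360° − 66.4° = 293.6°.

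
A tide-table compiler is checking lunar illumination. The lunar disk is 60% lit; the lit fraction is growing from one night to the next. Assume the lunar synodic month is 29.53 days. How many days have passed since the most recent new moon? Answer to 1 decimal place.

cos θ = 1 − 2f = -0.200, giving a principal value of 101.5°.
Before full moon the principal value applies: θ = 101.5°.
At 360°/29.53 d per day, 101.5° corresponds to 8.33 days.

8.3 days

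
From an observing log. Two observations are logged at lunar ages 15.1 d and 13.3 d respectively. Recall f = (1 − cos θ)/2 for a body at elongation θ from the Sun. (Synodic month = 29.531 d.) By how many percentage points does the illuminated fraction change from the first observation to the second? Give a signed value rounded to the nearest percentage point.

First observation: θ = 360°·15.1/29.531 = 184.1°, so f = 0.999.
Second observation: θ = 162.1°, f = 0.976.
Δf = 0.976 − 0.999 = -0.023, i.e. -2 pp.

-2 pp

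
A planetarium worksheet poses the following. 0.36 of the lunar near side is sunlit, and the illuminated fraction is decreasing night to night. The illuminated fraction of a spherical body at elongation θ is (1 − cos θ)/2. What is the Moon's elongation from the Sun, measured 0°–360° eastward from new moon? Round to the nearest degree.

cos θ = 1 − 2f = 0.280, giving a principal value of 73.7°.
Since the Moon is past full (waning), take the reflex angle: θ = 360° − 73.7° = 286.3°.

286°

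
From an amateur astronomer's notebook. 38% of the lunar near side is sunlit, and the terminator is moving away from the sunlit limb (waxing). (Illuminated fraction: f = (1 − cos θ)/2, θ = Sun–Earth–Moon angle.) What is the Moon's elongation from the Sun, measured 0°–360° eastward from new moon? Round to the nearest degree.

cos θ = 1 − 2f = 0.240, giving a principal value of 76.1°.
Before full moon the principal value applies: θ = 76.1°.

76°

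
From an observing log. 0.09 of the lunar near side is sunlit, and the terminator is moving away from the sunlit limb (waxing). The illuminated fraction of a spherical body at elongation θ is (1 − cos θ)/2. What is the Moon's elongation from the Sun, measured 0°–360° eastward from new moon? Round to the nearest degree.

35°

Invert f = (1 − cos θ)/2 to get cos θ = 1 − 2(0.09) = 0.820, hence θ₀ = arccos 0.820 = 34.9°.
Before full moon the principal value applies: θ = 34.9°.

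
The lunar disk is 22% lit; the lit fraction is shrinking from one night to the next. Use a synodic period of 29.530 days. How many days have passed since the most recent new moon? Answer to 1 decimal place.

24.9 days

Invert f = (1 − cos θ)/2 to get cos θ = 1 − 2(0.22) = 0.560, hence θ₀ = arccos 0.560 = 55.9°.
A waning Moon lies in 180°–360°, so θ = 360° − 55.9° = 304.1°.
At 360°/29.530 d per day, 304.1° corresponds to 24.94 days.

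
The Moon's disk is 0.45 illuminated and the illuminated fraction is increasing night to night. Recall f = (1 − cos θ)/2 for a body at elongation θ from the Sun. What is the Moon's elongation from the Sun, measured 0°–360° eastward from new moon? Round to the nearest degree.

84°

cos θ = 1 − 2f = 0.100, giving a principal value of 84.3°.
Before full moon the principal value applies: θ = 84.3°.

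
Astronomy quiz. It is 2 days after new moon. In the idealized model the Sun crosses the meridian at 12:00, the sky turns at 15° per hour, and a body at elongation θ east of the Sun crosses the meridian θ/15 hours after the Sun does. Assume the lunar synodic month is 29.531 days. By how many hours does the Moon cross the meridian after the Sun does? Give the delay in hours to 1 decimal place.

1.6 h

The Moon has covered 2/29.531 of its cycle, so θ ≈ 360° × 2/29.531 = 24.4°.
At 15° of sky rotation per hour, 24.4° corresponds to a 1.63 h lag.
So the Moon crosses the meridian 1.63 h after the Sun.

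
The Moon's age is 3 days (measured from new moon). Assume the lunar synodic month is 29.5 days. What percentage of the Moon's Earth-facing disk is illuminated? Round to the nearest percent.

Elongation θ = 360° × 3/29.5 ≈ 36.6°.
With cos θ = 0.803, the lit fraction is (1 − 0.803)/2 ≈ 0.099, so 10%.

10%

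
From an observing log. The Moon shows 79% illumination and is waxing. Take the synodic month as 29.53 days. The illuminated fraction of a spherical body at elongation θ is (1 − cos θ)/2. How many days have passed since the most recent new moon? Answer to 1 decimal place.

Invert f = (1 − cos θ)/2 to get cos θ = 1 − 2(0.79) = -0.580, hence θ₀ = arccos -0.580 = 125.5°.
Before full moon the principal value applies: θ = 125.5°.
That fraction of the synodic month is 125.5/360 × 29.53 d ≈ 10.29 d.

10.3 days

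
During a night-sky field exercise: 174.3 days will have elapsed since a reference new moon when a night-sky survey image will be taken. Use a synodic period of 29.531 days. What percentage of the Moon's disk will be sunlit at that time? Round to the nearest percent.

9%

174.3/29.531 = 5.902 lunations, so 5 complete cycles and 26.65 d into the next.
The Moon has covered 26.65/29.531 of its cycle, so θ ≈ 360° × 26.65/29.531 = 324.8°.
Illuminated fraction = (1 − cos 324.8°)/2 = (1 − 0.817)/2 ≈ 0.091, so 9%.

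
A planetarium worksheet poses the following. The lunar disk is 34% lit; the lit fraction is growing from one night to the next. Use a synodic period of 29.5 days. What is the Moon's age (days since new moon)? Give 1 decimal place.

From f = (1 − cos θ)/2: cos θ = 1 − 2×0.34 = 0.320; arccos → 71.3°.
The Moon is waxing (0°–180°), so θ = 71.3° directly.
At 360°/29.5 d per day, 71.3° corresponds to 5.85 days.

5.8 days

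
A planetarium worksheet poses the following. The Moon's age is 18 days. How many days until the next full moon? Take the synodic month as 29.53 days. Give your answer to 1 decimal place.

26.3 days

Full moon occurs at elongation 180°, i.e. at age 29.53 × 180/360 = 14.765 d.
Already past this cycle's full moon; the next is at 14.765 + 29.53 = 44.295 d, so 44.295 − 18 = 26.295 days.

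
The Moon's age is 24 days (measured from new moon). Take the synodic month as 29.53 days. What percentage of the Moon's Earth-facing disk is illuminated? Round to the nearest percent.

31%

The Moon has covered 24/29.53 of its cycle, so θ ≈ 360° × 24/29.53 = 292.6°.
Illuminated fraction = (1 − cos 292.6°)/2 = (1 − 0.384)/2 ≈ 0.308, so 31%.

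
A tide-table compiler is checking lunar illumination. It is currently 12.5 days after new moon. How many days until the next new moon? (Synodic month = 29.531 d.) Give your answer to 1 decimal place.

One full lunation from the last new moon is 29.531 d; remaining = 29.531 − 12.5 = 17.031 d.

17.0 days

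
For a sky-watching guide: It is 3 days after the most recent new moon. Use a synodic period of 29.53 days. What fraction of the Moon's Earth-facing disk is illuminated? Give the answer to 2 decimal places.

0.10

Elongation θ = 360° × 3/29.53 ≈ 36.6°.
cos 36.6° = 0.803, so f = (1 − 0.803)/2 = 0.098.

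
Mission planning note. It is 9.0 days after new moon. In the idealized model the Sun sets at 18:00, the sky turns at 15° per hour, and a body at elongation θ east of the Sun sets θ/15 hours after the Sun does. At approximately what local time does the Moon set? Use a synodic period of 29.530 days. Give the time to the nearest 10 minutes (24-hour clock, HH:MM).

01:20

The Moon has covered 9.0/29.530 of its cycle, so θ ≈ 360° × 9.0/29.530 = 109.7°.
The Moon trails the Sun by θ/15 = 109.7/15 ≈ 7.31 hours.
18:00 + 7.315 h ≈ 01:19 → 01:20 to the nearest ten minutes.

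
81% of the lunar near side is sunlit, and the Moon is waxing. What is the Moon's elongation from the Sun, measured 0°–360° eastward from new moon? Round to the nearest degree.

128°

cos θ = 1 − 2f = -0.620, giving a principal value of 128.3°.
Before full moon the principal value applies: θ = 128.3°.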